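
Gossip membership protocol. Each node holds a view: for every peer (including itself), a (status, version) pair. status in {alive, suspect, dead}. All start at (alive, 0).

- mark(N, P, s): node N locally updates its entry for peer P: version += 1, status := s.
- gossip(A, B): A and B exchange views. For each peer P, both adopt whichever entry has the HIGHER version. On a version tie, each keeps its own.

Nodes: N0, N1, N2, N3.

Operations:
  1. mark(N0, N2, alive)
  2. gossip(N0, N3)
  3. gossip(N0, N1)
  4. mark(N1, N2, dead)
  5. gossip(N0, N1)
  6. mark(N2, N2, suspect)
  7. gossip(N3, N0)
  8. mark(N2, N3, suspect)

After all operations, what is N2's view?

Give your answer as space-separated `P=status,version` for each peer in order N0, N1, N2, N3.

Op 1: N0 marks N2=alive -> (alive,v1)
Op 2: gossip N0<->N3 -> N0.N0=(alive,v0) N0.N1=(alive,v0) N0.N2=(alive,v1) N0.N3=(alive,v0) | N3.N0=(alive,v0) N3.N1=(alive,v0) N3.N2=(alive,v1) N3.N3=(alive,v0)
Op 3: gossip N0<->N1 -> N0.N0=(alive,v0) N0.N1=(alive,v0) N0.N2=(alive,v1) N0.N3=(alive,v0) | N1.N0=(alive,v0) N1.N1=(alive,v0) N1.N2=(alive,v1) N1.N3=(alive,v0)
Op 4: N1 marks N2=dead -> (dead,v2)
Op 5: gossip N0<->N1 -> N0.N0=(alive,v0) N0.N1=(alive,v0) N0.N2=(dead,v2) N0.N3=(alive,v0) | N1.N0=(alive,v0) N1.N1=(alive,v0) N1.N2=(dead,v2) N1.N3=(alive,v0)
Op 6: N2 marks N2=suspect -> (suspect,v1)
Op 7: gossip N3<->N0 -> N3.N0=(alive,v0) N3.N1=(alive,v0) N3.N2=(dead,v2) N3.N3=(alive,v0) | N0.N0=(alive,v0) N0.N1=(alive,v0) N0.N2=(dead,v2) N0.N3=(alive,v0)
Op 8: N2 marks N3=suspect -> (suspect,v1)

Answer: N0=alive,0 N1=alive,0 N2=suspect,1 N3=suspect,1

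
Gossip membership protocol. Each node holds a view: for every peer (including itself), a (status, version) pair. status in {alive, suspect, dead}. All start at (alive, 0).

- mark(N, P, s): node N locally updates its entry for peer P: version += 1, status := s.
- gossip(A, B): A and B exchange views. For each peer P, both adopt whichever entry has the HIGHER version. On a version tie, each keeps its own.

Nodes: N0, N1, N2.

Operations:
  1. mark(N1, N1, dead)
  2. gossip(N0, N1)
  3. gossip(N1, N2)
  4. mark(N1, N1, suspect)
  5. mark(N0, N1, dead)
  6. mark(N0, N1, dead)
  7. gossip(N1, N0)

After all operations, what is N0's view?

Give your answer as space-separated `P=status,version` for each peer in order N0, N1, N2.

Op 1: N1 marks N1=dead -> (dead,v1)
Op 2: gossip N0<->N1 -> N0.N0=(alive,v0) N0.N1=(dead,v1) N0.N2=(alive,v0) | N1.N0=(alive,v0) N1.N1=(dead,v1) N1.N2=(alive,v0)
Op 3: gossip N1<->N2 -> N1.N0=(alive,v0) N1.N1=(dead,v1) N1.N2=(alive,v0) | N2.N0=(alive,v0) N2.N1=(dead,v1) N2.N2=(alive,v0)
Op 4: N1 marks N1=suspect -> (suspect,v2)
Op 5: N0 marks N1=dead -> (dead,v2)
Op 6: N0 marks N1=dead -> (dead,v3)
Op 7: gossip N1<->N0 -> N1.N0=(alive,v0) N1.N1=(dead,v3) N1.N2=(alive,v0) | N0.N0=(alive,v0) N0.N1=(dead,v3) N0.N2=(alive,v0)

Answer: N0=alive,0 N1=dead,3 N2=alive,0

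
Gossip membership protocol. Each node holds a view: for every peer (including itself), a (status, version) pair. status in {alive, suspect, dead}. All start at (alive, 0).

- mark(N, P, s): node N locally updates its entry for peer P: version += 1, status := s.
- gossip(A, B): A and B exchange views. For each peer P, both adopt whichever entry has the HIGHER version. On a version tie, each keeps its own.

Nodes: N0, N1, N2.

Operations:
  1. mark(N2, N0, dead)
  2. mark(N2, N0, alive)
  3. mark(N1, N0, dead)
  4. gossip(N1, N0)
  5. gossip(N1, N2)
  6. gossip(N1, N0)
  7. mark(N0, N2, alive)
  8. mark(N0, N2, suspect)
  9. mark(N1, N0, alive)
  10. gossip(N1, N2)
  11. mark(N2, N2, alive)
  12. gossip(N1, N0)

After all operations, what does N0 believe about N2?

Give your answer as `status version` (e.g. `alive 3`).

Answer: suspect 2

Derivation:
Op 1: N2 marks N0=dead -> (dead,v1)
Op 2: N2 marks N0=alive -> (alive,v2)
Op 3: N1 marks N0=dead -> (dead,v1)
Op 4: gossip N1<->N0 -> N1.N0=(dead,v1) N1.N1=(alive,v0) N1.N2=(alive,v0) | N0.N0=(dead,v1) N0.N1=(alive,v0) N0.N2=(alive,v0)
Op 5: gossip N1<->N2 -> N1.N0=(alive,v2) N1.N1=(alive,v0) N1.N2=(alive,v0) | N2.N0=(alive,v2) N2.N1=(alive,v0) N2.N2=(alive,v0)
Op 6: gossip N1<->N0 -> N1.N0=(alive,v2) N1.N1=(alive,v0) N1.N2=(alive,v0) | N0.N0=(alive,v2) N0.N1=(alive,v0) N0.N2=(alive,v0)
Op 7: N0 marks N2=alive -> (alive,v1)
Op 8: N0 marks N2=suspect -> (suspect,v2)
Op 9: N1 marks N0=alive -> (alive,v3)
Op 10: gossip N1<->N2 -> N1.N0=(alive,v3) N1.N1=(alive,v0) N1.N2=(alive,v0) | N2.N0=(alive,v3) N2.N1=(alive,v0) N2.N2=(alive,v0)
Op 11: N2 marks N2=alive -> (alive,v1)
Op 12: gossip N1<->N0 -> N1.N0=(alive,v3) N1.N1=(alive,v0) N1.N2=(suspect,v2) | N0.N0=(alive,v3) N0.N1=(alive,v0) N0.N2=(suspect,v2)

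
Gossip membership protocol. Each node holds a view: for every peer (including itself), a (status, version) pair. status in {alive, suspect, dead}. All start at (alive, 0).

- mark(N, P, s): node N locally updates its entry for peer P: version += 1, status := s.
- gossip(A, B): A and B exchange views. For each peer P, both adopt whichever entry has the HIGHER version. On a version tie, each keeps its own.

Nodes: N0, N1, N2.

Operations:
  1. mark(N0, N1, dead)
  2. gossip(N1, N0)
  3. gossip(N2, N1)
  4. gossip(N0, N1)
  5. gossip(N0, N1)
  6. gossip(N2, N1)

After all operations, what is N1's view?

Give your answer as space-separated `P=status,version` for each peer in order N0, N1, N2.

Op 1: N0 marks N1=dead -> (dead,v1)
Op 2: gossip N1<->N0 -> N1.N0=(alive,v0) N1.N1=(dead,v1) N1.N2=(alive,v0) | N0.N0=(alive,v0) N0.N1=(dead,v1) N0.N2=(alive,v0)
Op 3: gossip N2<->N1 -> N2.N0=(alive,v0) N2.N1=(dead,v1) N2.N2=(alive,v0) | N1.N0=(alive,v0) N1.N1=(dead,v1) N1.N2=(alive,v0)
Op 4: gossip N0<->N1 -> N0.N0=(alive,v0) N0.N1=(dead,v1) N0.N2=(alive,v0) | N1.N0=(alive,v0) N1.N1=(dead,v1) N1.N2=(alive,v0)
Op 5: gossip N0<->N1 -> N0.N0=(alive,v0) N0.N1=(dead,v1) N0.N2=(alive,v0) | N1.N0=(alive,v0) N1.N1=(dead,v1) N1.N2=(alive,v0)
Op 6: gossip N2<->N1 -> N2.N0=(alive,v0) N2.N1=(dead,v1) N2.N2=(alive,v0) | N1.N0=(alive,v0) N1.N1=(dead,v1) N1.N2=(alive,v0)

Answer: N0=alive,0 N1=dead,1 N2=alive,0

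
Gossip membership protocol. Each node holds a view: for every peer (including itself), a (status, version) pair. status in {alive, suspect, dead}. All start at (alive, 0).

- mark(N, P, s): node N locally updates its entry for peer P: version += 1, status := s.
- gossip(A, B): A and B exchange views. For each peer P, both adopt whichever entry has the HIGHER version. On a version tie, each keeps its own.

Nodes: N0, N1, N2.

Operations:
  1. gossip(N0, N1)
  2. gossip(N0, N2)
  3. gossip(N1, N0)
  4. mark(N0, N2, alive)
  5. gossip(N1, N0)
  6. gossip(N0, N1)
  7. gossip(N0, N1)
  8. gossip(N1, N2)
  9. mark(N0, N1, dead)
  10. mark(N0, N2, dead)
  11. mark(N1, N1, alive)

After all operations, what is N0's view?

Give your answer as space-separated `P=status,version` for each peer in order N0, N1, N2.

Answer: N0=alive,0 N1=dead,1 N2=dead,2

Derivation:
Op 1: gossip N0<->N1 -> N0.N0=(alive,v0) N0.N1=(alive,v0) N0.N2=(alive,v0) | N1.N0=(alive,v0) N1.N1=(alive,v0) N1.N2=(alive,v0)
Op 2: gossip N0<->N2 -> N0.N0=(alive,v0) N0.N1=(alive,v0) N0.N2=(alive,v0) | N2.N0=(alive,v0) N2.N1=(alive,v0) N2.N2=(alive,v0)
Op 3: gossip N1<->N0 -> N1.N0=(alive,v0) N1.N1=(alive,v0) N1.N2=(alive,v0) | N0.N0=(alive,v0) N0.N1=(alive,v0) N0.N2=(alive,v0)
Op 4: N0 marks N2=alive -> (alive,v1)
Op 5: gossip N1<->N0 -> N1.N0=(alive,v0) N1.N1=(alive,v0) N1.N2=(alive,v1) | N0.N0=(alive,v0) N0.N1=(alive,v0) N0.N2=(alive,v1)
Op 6: gossip N0<->N1 -> N0.N0=(alive,v0) N0.N1=(alive,v0) N0.N2=(alive,v1) | N1.N0=(alive,v0) N1.N1=(alive,v0) N1.N2=(alive,v1)
Op 7: gossip N0<->N1 -> N0.N0=(alive,v0) N0.N1=(alive,v0) N0.N2=(alive,v1) | N1.N0=(alive,v0) N1.N1=(alive,v0) N1.N2=(alive,v1)
Op 8: gossip N1<->N2 -> N1.N0=(alive,v0) N1.N1=(alive,v0) N1.N2=(alive,v1) | N2.N0=(alive,v0) N2.N1=(alive,v0) N2.N2=(alive,v1)
Op 9: N0 marks N1=dead -> (dead,v1)
Op 10: N0 marks N2=dead -> (dead,v2)
Op 11: N1 marks N1=alive -> (alive,v1)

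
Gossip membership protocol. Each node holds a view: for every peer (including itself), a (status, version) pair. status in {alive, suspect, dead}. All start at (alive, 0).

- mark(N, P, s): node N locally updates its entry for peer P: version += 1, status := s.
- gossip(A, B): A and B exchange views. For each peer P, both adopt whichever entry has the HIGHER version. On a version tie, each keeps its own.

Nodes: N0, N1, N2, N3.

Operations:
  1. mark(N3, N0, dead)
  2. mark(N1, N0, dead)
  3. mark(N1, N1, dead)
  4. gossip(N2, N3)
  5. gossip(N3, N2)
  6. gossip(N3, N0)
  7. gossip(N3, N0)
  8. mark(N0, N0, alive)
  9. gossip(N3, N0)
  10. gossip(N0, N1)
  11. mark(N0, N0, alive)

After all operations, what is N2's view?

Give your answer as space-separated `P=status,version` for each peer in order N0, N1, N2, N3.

Op 1: N3 marks N0=dead -> (dead,v1)
Op 2: N1 marks N0=dead -> (dead,v1)
Op 3: N1 marks N1=dead -> (dead,v1)
Op 4: gossip N2<->N3 -> N2.N0=(dead,v1) N2.N1=(alive,v0) N2.N2=(alive,v0) N2.N3=(alive,v0) | N3.N0=(dead,v1) N3.N1=(alive,v0) N3.N2=(alive,v0) N3.N3=(alive,v0)
Op 5: gossip N3<->N2 -> N3.N0=(dead,v1) N3.N1=(alive,v0) N3.N2=(alive,v0) N3.N3=(alive,v0) | N2.N0=(dead,v1) N2.N1=(alive,v0) N2.N2=(alive,v0) N2.N3=(alive,v0)
Op 6: gossip N3<->N0 -> N3.N0=(dead,v1) N3.N1=(alive,v0) N3.N2=(alive,v0) N3.N3=(alive,v0) | N0.N0=(dead,v1) N0.N1=(alive,v0) N0.N2=(alive,v0) N0.N3=(alive,v0)
Op 7: gossip N3<->N0 -> N3.N0=(dead,v1) N3.N1=(alive,v0) N3.N2=(alive,v0) N3.N3=(alive,v0) | N0.N0=(dead,v1) N0.N1=(alive,v0) N0.N2=(alive,v0) N0.N3=(alive,v0)
Op 8: N0 marks N0=alive -> (alive,v2)
Op 9: gossip N3<->N0 -> N3.N0=(alive,v2) N3.N1=(alive,v0) N3.N2=(alive,v0) N3.N3=(alive,v0) | N0.N0=(alive,v2) N0.N1=(alive,v0) N0.N2=(alive,v0) N0.N3=(alive,v0)
Op 10: gossip N0<->N1 -> N0.N0=(alive,v2) N0.N1=(dead,v1) N0.N2=(alive,v0) N0.N3=(alive,v0) | N1.N0=(alive,v2) N1.N1=(dead,v1) N1.N2=(alive,v0) N1.N3=(alive,v0)
Op 11: N0 marks N0=alive -> (alive,v3)

Answer: N0=dead,1 N1=alive,0 N2=alive,0 N3=alive,0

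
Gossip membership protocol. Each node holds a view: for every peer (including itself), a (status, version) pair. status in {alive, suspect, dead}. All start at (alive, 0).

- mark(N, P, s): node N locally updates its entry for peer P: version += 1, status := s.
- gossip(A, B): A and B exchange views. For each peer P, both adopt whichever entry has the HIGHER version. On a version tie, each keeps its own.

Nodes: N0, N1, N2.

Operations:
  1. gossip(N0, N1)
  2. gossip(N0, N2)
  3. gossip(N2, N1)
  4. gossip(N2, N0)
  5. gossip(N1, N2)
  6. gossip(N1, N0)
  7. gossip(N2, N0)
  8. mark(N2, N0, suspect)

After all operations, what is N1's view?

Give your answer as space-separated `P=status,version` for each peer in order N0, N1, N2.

Answer: N0=alive,0 N1=alive,0 N2=alive,0

Derivation:
Op 1: gossip N0<->N1 -> N0.N0=(alive,v0) N0.N1=(alive,v0) N0.N2=(alive,v0) | N1.N0=(alive,v0) N1.N1=(alive,v0) N1.N2=(alive,v0)
Op 2: gossip N0<->N2 -> N0.N0=(alive,v0) N0.N1=(alive,v0) N0.N2=(alive,v0) | N2.N0=(alive,v0) N2.N1=(alive,v0) N2.N2=(alive,v0)
Op 3: gossip N2<->N1 -> N2.N0=(alive,v0) N2.N1=(alive,v0) N2.N2=(alive,v0) | N1.N0=(alive,v0) N1.N1=(alive,v0) N1.N2=(alive,v0)
Op 4: gossip N2<->N0 -> N2.N0=(alive,v0) N2.N1=(alive,v0) N2.N2=(alive,v0) | N0.N0=(alive,v0) N0.N1=(alive,v0) N0.N2=(alive,v0)
Op 5: gossip N1<->N2 -> N1.N0=(alive,v0) N1.N1=(alive,v0) N1.N2=(alive,v0) | N2.N0=(alive,v0) N2.N1=(alive,v0) N2.N2=(alive,v0)
Op 6: gossip N1<->N0 -> N1.N0=(alive,v0) N1.N1=(alive,v0) N1.N2=(alive,v0) | N0.N0=(alive,v0) N0.N1=(alive,v0) N0.N2=(alive,v0)
Op 7: gossip N2<->N0 -> N2.N0=(alive,v0) N2.N1=(alive,v0) N2.N2=(alive,v0) | N0.N0=(alive,v0) N0.N1=(alive,v0) N0.N2=(alive,v0)
Op 8: N2 marks N0=suspect -> (suspect,v1)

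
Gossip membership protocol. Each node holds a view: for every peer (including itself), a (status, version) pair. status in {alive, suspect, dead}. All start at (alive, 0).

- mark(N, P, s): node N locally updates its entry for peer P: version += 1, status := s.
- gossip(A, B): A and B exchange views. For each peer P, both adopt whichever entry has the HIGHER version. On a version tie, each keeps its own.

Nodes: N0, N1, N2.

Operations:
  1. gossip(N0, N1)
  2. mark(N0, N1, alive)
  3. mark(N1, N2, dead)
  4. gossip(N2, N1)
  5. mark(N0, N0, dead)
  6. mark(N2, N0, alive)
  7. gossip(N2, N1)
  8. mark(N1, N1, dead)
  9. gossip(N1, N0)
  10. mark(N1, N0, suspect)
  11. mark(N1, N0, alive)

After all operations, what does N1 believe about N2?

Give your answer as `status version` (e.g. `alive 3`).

Answer: dead 1

Derivation:
Op 1: gossip N0<->N1 -> N0.N0=(alive,v0) N0.N1=(alive,v0) N0.N2=(alive,v0) | N1.N0=(alive,v0) N1.N1=(alive,v0) N1.N2=(alive,v0)
Op 2: N0 marks N1=alive -> (alive,v1)
Op 3: N1 marks N2=dead -> (dead,v1)
Op 4: gossip N2<->N1 -> N2.N0=(alive,v0) N2.N1=(alive,v0) N2.N2=(dead,v1) | N1.N0=(alive,v0) N1.N1=(alive,v0) N1.N2=(dead,v1)
Op 5: N0 marks N0=dead -> (dead,v1)
Op 6: N2 marks N0=alive -> (alive,v1)
Op 7: gossip N2<->N1 -> N2.N0=(alive,v1) N2.N1=(alive,v0) N2.N2=(dead,v1) | N1.N0=(alive,v1) N1.N1=(alive,v0) N1.N2=(dead,v1)
Op 8: N1 marks N1=dead -> (dead,v1)
Op 9: gossip N1<->N0 -> N1.N0=(alive,v1) N1.N1=(dead,v1) N1.N2=(dead,v1) | N0.N0=(dead,v1) N0.N1=(alive,v1) N0.N2=(dead,v1)
Op 10: N1 marks N0=suspect -> (suspect,v2)
Op 11: N1 marks N0=alive -> (alive,v3)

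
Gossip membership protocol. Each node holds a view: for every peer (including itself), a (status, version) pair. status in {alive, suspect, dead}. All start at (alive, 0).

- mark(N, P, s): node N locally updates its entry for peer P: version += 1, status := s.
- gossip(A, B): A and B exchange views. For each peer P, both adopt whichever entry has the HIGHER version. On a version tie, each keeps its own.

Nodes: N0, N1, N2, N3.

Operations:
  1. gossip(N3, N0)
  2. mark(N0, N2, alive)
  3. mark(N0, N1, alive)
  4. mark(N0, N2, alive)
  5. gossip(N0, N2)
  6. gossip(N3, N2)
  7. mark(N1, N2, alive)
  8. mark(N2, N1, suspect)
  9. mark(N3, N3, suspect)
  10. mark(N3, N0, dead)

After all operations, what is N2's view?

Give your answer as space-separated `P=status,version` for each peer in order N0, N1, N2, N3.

Op 1: gossip N3<->N0 -> N3.N0=(alive,v0) N3.N1=(alive,v0) N3.N2=(alive,v0) N3.N3=(alive,v0) | N0.N0=(alive,v0) N0.N1=(alive,v0) N0.N2=(alive,v0) N0.N3=(alive,v0)
Op 2: N0 marks N2=alive -> (alive,v1)
Op 3: N0 marks N1=alive -> (alive,v1)
Op 4: N0 marks N2=alive -> (alive,v2)
Op 5: gossip N0<->N2 -> N0.N0=(alive,v0) N0.N1=(alive,v1) N0.N2=(alive,v2) N0.N3=(alive,v0) | N2.N0=(alive,v0) N2.N1=(alive,v1) N2.N2=(alive,v2) N2.N3=(alive,v0)
Op 6: gossip N3<->N2 -> N3.N0=(alive,v0) N3.N1=(alive,v1) N3.N2=(alive,v2) N3.N3=(alive,v0) | N2.N0=(alive,v0) N2.N1=(alive,v1) N2.N2=(alive,v2) N2.N3=(alive,v0)
Op 7: N1 marks N2=alive -> (alive,v1)
Op 8: N2 marks N1=suspect -> (suspect,v2)
Op 9: N3 marks N3=suspect -> (suspect,v1)
Op 10: N3 marks N0=dead -> (dead,v1)

Answer: N0=alive,0 N1=suspect,2 N2=alive,2 N3=alive,0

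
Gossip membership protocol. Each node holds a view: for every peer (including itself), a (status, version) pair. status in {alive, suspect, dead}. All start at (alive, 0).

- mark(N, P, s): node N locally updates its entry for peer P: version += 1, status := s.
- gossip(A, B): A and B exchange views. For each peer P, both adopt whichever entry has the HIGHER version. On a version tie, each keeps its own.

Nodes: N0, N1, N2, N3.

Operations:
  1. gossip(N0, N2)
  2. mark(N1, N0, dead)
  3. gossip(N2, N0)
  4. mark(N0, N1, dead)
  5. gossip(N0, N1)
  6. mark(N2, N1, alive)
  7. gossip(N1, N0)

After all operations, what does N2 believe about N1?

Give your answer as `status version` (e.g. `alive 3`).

Op 1: gossip N0<->N2 -> N0.N0=(alive,v0) N0.N1=(alive,v0) N0.N2=(alive,v0) N0.N3=(alive,v0) | N2.N0=(alive,v0) N2.N1=(alive,v0) N2.N2=(alive,v0) N2.N3=(alive,v0)
Op 2: N1 marks N0=dead -> (dead,v1)
Op 3: gossip N2<->N0 -> N2.N0=(alive,v0) N2.N1=(alive,v0) N2.N2=(alive,v0) N2.N3=(alive,v0) | N0.N0=(alive,v0) N0.N1=(alive,v0) N0.N2=(alive,v0) N0.N3=(alive,v0)
Op 4: N0 marks N1=dead -> (dead,v1)
Op 5: gossip N0<->N1 -> N0.N0=(dead,v1) N0.N1=(dead,v1) N0.N2=(alive,v0) N0.N3=(alive,v0) | N1.N0=(dead,v1) N1.N1=(dead,v1) N1.N2=(alive,v0) N1.N3=(alive,v0)
Op 6: N2 marks N1=alive -> (alive,v1)
Op 7: gossip N1<->N0 -> N1.N0=(dead,v1) N1.N1=(dead,v1) N1.N2=(alive,v0) N1.N3=(alive,v0) | N0.N0=(dead,v1) N0.N1=(dead,v1) N0.N2=(alive,v0) N0.N3=(alive,v0)

Answer: alive 1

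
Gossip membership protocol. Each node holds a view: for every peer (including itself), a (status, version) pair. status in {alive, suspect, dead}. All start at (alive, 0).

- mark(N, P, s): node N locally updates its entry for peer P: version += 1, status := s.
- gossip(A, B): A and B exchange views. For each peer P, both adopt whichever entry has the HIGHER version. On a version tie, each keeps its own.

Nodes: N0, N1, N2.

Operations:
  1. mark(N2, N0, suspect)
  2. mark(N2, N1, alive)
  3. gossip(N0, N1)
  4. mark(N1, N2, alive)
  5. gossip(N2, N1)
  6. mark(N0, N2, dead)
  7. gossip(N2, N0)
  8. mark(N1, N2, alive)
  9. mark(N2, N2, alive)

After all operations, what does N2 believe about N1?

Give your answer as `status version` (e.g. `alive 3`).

Answer: alive 1

Derivation:
Op 1: N2 marks N0=suspect -> (suspect,v1)
Op 2: N2 marks N1=alive -> (alive,v1)
Op 3: gossip N0<->N1 -> N0.N0=(alive,v0) N0.N1=(alive,v0) N0.N2=(alive,v0) | N1.N0=(alive,v0) N1.N1=(alive,v0) N1.N2=(alive,v0)
Op 4: N1 marks N2=alive -> (alive,v1)
Op 5: gossip N2<->N1 -> N2.N0=(suspect,v1) N2.N1=(alive,v1) N2.N2=(alive,v1) | N1.N0=(suspect,v1) N1.N1=(alive,v1) N1.N2=(alive,v1)
Op 6: N0 marks N2=dead -> (dead,v1)
Op 7: gossip N2<->N0 -> N2.N0=(suspect,v1) N2.N1=(alive,v1) N2.N2=(alive,v1) | N0.N0=(suspect,v1) N0.N1=(alive,v1) N0.N2=(dead,v1)
Op 8: N1 marks N2=alive -> (alive,v2)
Op 9: N2 marks N2=alive -> (alive,v2)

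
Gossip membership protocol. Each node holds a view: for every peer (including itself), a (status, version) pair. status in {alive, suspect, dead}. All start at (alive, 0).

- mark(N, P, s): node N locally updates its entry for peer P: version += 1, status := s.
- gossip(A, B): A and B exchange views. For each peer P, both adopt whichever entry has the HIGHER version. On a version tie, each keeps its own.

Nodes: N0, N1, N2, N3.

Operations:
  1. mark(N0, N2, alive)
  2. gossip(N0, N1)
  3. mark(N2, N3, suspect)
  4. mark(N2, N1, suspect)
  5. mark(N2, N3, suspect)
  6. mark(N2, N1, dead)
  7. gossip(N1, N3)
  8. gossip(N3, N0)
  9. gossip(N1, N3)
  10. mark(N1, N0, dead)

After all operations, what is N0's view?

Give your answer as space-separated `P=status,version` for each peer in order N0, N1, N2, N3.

Op 1: N0 marks N2=alive -> (alive,v1)
Op 2: gossip N0<->N1 -> N0.N0=(alive,v0) N0.N1=(alive,v0) N0.N2=(alive,v1) N0.N3=(alive,v0) | N1.N0=(alive,v0) N1.N1=(alive,v0) N1.N2=(alive,v1) N1.N3=(alive,v0)
Op 3: N2 marks N3=suspect -> (suspect,v1)
Op 4: N2 marks N1=suspect -> (suspect,v1)
Op 5: N2 marks N3=suspect -> (suspect,v2)
Op 6: N2 marks N1=dead -> (dead,v2)
Op 7: gossip N1<->N3 -> N1.N0=(alive,v0) N1.N1=(alive,v0) N1.N2=(alive,v1) N1.N3=(alive,v0) | N3.N0=(alive,v0) N3.N1=(alive,v0) N3.N2=(alive,v1) N3.N3=(alive,v0)
Op 8: gossip N3<->N0 -> N3.N0=(alive,v0) N3.N1=(alive,v0) N3.N2=(alive,v1) N3.N3=(alive,v0) | N0.N0=(alive,v0) N0.N1=(alive,v0) N0.N2=(alive,v1) N0.N3=(alive,v0)
Op 9: gossip N1<->N3 -> N1.N0=(alive,v0) N1.N1=(alive,v0) N1.N2=(alive,v1) N1.N3=(alive,v0) | N3.N0=(alive,v0) N3.N1=(alive,v0) N3.N2=(alive,v1) N3.N3=(alive,v0)
Op 10: N1 marks N0=dead -> (dead,v1)

Answer: N0=alive,0 N1=alive,0 N2=alive,1 N3=alive,0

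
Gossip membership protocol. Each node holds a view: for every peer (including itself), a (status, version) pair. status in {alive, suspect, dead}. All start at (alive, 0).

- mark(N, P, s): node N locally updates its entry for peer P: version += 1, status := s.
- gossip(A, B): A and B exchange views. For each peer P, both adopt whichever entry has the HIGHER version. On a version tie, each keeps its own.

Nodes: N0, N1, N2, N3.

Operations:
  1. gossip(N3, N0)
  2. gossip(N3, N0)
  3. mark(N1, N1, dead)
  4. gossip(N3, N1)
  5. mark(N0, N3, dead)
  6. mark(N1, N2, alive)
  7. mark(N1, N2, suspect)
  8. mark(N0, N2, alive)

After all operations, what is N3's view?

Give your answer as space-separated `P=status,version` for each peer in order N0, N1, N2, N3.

Answer: N0=alive,0 N1=dead,1 N2=alive,0 N3=alive,0

Derivation:
Op 1: gossip N3<->N0 -> N3.N0=(alive,v0) N3.N1=(alive,v0) N3.N2=(alive,v0) N3.N3=(alive,v0) | N0.N0=(alive,v0) N0.N1=(alive,v0) N0.N2=(alive,v0) N0.N3=(alive,v0)
Op 2: gossip N3<->N0 -> N3.N0=(alive,v0) N3.N1=(alive,v0) N3.N2=(alive,v0) N3.N3=(alive,v0) | N0.N0=(alive,v0) N0.N1=(alive,v0) N0.N2=(alive,v0) N0.N3=(alive,v0)
Op 3: N1 marks N1=dead -> (dead,v1)
Op 4: gossip N3<->N1 -> N3.N0=(alive,v0) N3.N1=(dead,v1) N3.N2=(alive,v0) N3.N3=(alive,v0) | N1.N0=(alive,v0) N1.N1=(dead,v1) N1.N2=(alive,v0) N1.N3=(alive,v0)
Op 5: N0 marks N3=dead -> (dead,v1)
Op 6: N1 marks N2=alive -> (alive,v1)
Op 7: N1 marks N2=suspect -> (suspect,v2)
Op 8: N0 marks N2=alive -> (alive,v1)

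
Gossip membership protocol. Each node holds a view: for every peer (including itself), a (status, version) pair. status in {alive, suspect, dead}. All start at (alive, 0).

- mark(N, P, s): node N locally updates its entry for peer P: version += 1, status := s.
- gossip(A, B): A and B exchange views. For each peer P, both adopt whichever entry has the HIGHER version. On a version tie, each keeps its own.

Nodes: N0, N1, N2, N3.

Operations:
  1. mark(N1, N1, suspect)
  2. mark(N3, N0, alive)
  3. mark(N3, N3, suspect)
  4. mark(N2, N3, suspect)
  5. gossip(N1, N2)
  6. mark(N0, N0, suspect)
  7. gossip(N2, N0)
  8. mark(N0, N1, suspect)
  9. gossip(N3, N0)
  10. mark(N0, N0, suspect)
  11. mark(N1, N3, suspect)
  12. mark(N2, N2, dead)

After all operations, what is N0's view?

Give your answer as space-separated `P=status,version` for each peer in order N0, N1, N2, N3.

Answer: N0=suspect,2 N1=suspect,2 N2=alive,0 N3=suspect,1

Derivation:
Op 1: N1 marks N1=suspect -> (suspect,v1)
Op 2: N3 marks N0=alive -> (alive,v1)
Op 3: N3 marks N3=suspect -> (suspect,v1)
Op 4: N2 marks N3=suspect -> (suspect,v1)
Op 5: gossip N1<->N2 -> N1.N0=(alive,v0) N1.N1=(suspect,v1) N1.N2=(alive,v0) N1.N3=(suspect,v1) | N2.N0=(alive,v0) N2.N1=(suspect,v1) N2.N2=(alive,v0) N2.N3=(suspect,v1)
Op 6: N0 marks N0=suspect -> (suspect,v1)
Op 7: gossip N2<->N0 -> N2.N0=(suspect,v1) N2.N1=(suspect,v1) N2.N2=(alive,v0) N2.N3=(suspect,v1) | N0.N0=(suspect,v1) N0.N1=(suspect,v1) N0.N2=(alive,v0) N0.N3=(suspect,v1)
Op 8: N0 marks N1=suspect -> (suspect,v2)
Op 9: gossip N3<->N0 -> N3.N0=(alive,v1) N3.N1=(suspect,v2) N3.N2=(alive,v0) N3.N3=(suspect,v1) | N0.N0=(suspect,v1) N0.N1=(suspect,v2) N0.N2=(alive,v0) N0.N3=(suspect,v1)
Op 10: N0 marks N0=suspect -> (suspect,v2)
Op 11: N1 marks N3=suspect -> (suspect,v2)
Op 12: N2 marks N2=dead -> (dead,v1)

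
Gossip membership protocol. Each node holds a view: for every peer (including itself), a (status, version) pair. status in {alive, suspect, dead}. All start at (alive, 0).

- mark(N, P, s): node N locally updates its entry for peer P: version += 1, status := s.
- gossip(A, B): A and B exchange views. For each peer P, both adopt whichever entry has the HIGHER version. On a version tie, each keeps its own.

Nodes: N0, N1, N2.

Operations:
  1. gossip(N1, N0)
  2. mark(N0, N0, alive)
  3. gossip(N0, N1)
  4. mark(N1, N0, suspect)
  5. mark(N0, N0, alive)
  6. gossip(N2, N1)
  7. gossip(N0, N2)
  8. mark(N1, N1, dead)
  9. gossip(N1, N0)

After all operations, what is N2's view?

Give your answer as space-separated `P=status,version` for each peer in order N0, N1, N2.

Answer: N0=suspect,2 N1=alive,0 N2=alive,0

Derivation:
Op 1: gossip N1<->N0 -> N1.N0=(alive,v0) N1.N1=(alive,v0) N1.N2=(alive,v0) | N0.N0=(alive,v0) N0.N1=(alive,v0) N0.N2=(alive,v0)
Op 2: N0 marks N0=alive -> (alive,v1)
Op 3: gossip N0<->N1 -> N0.N0=(alive,v1) N0.N1=(alive,v0) N0.N2=(alive,v0) | N1.N0=(alive,v1) N1.N1=(alive,v0) N1.N2=(alive,v0)
Op 4: N1 marks N0=suspect -> (suspect,v2)
Op 5: N0 marks N0=alive -> (alive,v2)
Op 6: gossip N2<->N1 -> N2.N0=(suspect,v2) N2.N1=(alive,v0) N2.N2=(alive,v0) | N1.N0=(suspect,v2) N1.N1=(alive,v0) N1.N2=(alive,v0)
Op 7: gossip N0<->N2 -> N0.N0=(alive,v2) N0.N1=(alive,v0) N0.N2=(alive,v0) | N2.N0=(suspect,v2) N2.N1=(alive,v0) N2.N2=(alive,v0)
Op 8: N1 marks N1=dead -> (dead,v1)
Op 9: gossip N1<->N0 -> N1.N0=(suspect,v2) N1.N1=(dead,v1) N1.N2=(alive,v0) | N0.N0=(alive,v2) N0.N1=(dead,v1) N0.N2=(alive,v0)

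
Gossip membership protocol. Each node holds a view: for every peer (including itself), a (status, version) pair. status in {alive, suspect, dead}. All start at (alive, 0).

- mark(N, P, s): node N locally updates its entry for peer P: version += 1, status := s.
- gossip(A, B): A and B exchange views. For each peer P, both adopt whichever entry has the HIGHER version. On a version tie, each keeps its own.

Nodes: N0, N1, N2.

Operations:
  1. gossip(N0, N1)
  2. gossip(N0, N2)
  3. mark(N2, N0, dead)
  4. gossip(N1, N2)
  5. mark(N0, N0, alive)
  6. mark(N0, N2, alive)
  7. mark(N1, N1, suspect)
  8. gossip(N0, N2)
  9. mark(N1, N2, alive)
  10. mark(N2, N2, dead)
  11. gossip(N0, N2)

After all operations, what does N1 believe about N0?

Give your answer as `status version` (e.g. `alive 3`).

Answer: dead 1

Derivation:
Op 1: gossip N0<->N1 -> N0.N0=(alive,v0) N0.N1=(alive,v0) N0.N2=(alive,v0) | N1.N0=(alive,v0) N1.N1=(alive,v0) N1.N2=(alive,v0)
Op 2: gossip N0<->N2 -> N0.N0=(alive,v0) N0.N1=(alive,v0) N0.N2=(alive,v0) | N2.N0=(alive,v0) N2.N1=(alive,v0) N2.N2=(alive,v0)
Op 3: N2 marks N0=dead -> (dead,v1)
Op 4: gossip N1<->N2 -> N1.N0=(dead,v1) N1.N1=(alive,v0) N1.N2=(alive,v0) | N2.N0=(dead,v1) N2.N1=(alive,v0) N2.N2=(alive,v0)
Op 5: N0 marks N0=alive -> (alive,v1)
Op 6: N0 marks N2=alive -> (alive,v1)
Op 7: N1 marks N1=suspect -> (suspect,v1)
Op 8: gossip N0<->N2 -> N0.N0=(alive,v1) N0.N1=(alive,v0) N0.N2=(alive,v1) | N2.N0=(dead,v1) N2.N1=(alive,v0) N2.N2=(alive,v1)
Op 9: N1 marks N2=alive -> (alive,v1)
Op 10: N2 marks N2=dead -> (dead,v2)
Op 11: gossip N0<->N2 -> N0.N0=(alive,v1) N0.N1=(alive,v0) N0.N2=(dead,v2) | N2.N0=(dead,v1) N2.N1=(alive,v0) N2.N2=(dead,v2)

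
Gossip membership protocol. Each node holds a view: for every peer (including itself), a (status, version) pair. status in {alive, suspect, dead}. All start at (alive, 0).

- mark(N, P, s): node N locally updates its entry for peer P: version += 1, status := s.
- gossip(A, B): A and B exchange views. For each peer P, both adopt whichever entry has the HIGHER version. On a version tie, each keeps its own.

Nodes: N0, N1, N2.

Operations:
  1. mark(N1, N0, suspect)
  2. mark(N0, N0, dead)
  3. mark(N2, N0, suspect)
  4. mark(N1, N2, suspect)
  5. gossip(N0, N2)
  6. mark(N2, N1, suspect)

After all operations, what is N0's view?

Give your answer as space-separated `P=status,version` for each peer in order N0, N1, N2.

Op 1: N1 marks N0=suspect -> (suspect,v1)
Op 2: N0 marks N0=dead -> (dead,v1)
Op 3: N2 marks N0=suspect -> (suspect,v1)
Op 4: N1 marks N2=suspect -> (suspect,v1)
Op 5: gossip N0<->N2 -> N0.N0=(dead,v1) N0.N1=(alive,v0) N0.N2=(alive,v0) | N2.N0=(suspect,v1) N2.N1=(alive,v0) N2.N2=(alive,v0)
Op 6: N2 marks N1=suspect -> (suspect,v1)

Answer: N0=dead,1 N1=alive,0 N2=alive,0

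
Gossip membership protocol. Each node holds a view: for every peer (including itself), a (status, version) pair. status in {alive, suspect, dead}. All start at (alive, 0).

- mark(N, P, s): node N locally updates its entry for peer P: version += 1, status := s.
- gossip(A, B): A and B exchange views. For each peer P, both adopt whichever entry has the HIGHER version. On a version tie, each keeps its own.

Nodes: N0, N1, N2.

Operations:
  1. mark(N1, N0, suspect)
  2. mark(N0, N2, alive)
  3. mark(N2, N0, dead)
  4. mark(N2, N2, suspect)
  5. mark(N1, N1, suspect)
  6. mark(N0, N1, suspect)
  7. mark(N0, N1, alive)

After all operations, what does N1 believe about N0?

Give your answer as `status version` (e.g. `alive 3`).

Op 1: N1 marks N0=suspect -> (suspect,v1)
Op 2: N0 marks N2=alive -> (alive,v1)
Op 3: N2 marks N0=dead -> (dead,v1)
Op 4: N2 marks N2=suspect -> (suspect,v1)
Op 5: N1 marks N1=suspect -> (suspect,v1)
Op 6: N0 marks N1=suspect -> (suspect,v1)
Op 7: N0 marks N1=alive -> (alive,v2)

Answer: suspect 1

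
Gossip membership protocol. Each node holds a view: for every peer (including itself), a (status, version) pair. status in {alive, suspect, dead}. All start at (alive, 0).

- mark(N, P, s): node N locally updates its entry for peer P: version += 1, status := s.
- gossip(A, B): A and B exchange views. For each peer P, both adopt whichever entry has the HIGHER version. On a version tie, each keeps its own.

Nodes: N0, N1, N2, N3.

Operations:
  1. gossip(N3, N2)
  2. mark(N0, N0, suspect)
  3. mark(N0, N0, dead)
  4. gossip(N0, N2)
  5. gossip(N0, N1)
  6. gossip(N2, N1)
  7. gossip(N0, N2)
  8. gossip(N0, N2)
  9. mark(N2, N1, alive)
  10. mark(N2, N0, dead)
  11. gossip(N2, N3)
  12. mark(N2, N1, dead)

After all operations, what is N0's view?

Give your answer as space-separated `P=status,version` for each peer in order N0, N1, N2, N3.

Op 1: gossip N3<->N2 -> N3.N0=(alive,v0) N3.N1=(alive,v0) N3.N2=(alive,v0) N3.N3=(alive,v0) | N2.N0=(alive,v0) N2.N1=(alive,v0) N2.N2=(alive,v0) N2.N3=(alive,v0)
Op 2: N0 marks N0=suspect -> (suspect,v1)
Op 3: N0 marks N0=dead -> (dead,v2)
Op 4: gossip N0<->N2 -> N0.N0=(dead,v2) N0.N1=(alive,v0) N0.N2=(alive,v0) N0.N3=(alive,v0) | N2.N0=(dead,v2) N2.N1=(alive,v0) N2.N2=(alive,v0) N2.N3=(alive,v0)
Op 5: gossip N0<->N1 -> N0.N0=(dead,v2) N0.N1=(alive,v0) N0.N2=(alive,v0) N0.N3=(alive,v0) | N1.N0=(dead,v2) N1.N1=(alive,v0) N1.N2=(alive,v0) N1.N3=(alive,v0)
Op 6: gossip N2<->N1 -> N2.N0=(dead,v2) N2.N1=(alive,v0) N2.N2=(alive,v0) N2.N3=(alive,v0) | N1.N0=(dead,v2) N1.N1=(alive,v0) N1.N2=(alive,v0) N1.N3=(alive,v0)
Op 7: gossip N0<->N2 -> N0.N0=(dead,v2) N0.N1=(alive,v0) N0.N2=(alive,v0) N0.N3=(alive,v0) | N2.N0=(dead,v2) N2.N1=(alive,v0) N2.N2=(alive,v0) N2.N3=(alive,v0)
Op 8: gossip N0<->N2 -> N0.N0=(dead,v2) N0.N1=(alive,v0) N0.N2=(alive,v0) N0.N3=(alive,v0) | N2.N0=(dead,v2) N2.N1=(alive,v0) N2.N2=(alive,v0) N2.N3=(alive,v0)
Op 9: N2 marks N1=alive -> (alive,v1)
Op 10: N2 marks N0=dead -> (dead,v3)
Op 11: gossip N2<->N3 -> N2.N0=(dead,v3) N2.N1=(alive,v1) N2.N2=(alive,v0) N2.N3=(alive,v0) | N3.N0=(dead,v3) N3.N1=(alive,v1) N3.N2=(alive,v0) N3.N3=(alive,v0)
Op 12: N2 marks N1=dead -> (dead,v2)

Answer: N0=dead,2 N1=alive,0 N2=alive,0 N3=alive,0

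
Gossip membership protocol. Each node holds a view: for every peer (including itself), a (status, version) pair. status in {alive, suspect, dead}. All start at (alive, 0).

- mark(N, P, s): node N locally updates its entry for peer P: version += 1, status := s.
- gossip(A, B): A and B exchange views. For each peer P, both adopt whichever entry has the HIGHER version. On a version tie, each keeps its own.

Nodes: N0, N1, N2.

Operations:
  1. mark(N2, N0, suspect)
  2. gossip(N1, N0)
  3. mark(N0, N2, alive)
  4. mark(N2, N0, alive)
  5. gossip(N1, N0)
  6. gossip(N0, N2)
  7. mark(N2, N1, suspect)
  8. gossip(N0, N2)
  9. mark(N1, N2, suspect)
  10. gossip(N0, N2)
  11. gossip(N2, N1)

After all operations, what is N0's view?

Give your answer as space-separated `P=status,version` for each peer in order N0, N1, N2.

Op 1: N2 marks N0=suspect -> (suspect,v1)
Op 2: gossip N1<->N0 -> N1.N0=(alive,v0) N1.N1=(alive,v0) N1.N2=(alive,v0) | N0.N0=(alive,v0) N0.N1=(alive,v0) N0.N2=(alive,v0)
Op 3: N0 marks N2=alive -> (alive,v1)
Op 4: N2 marks N0=alive -> (alive,v2)
Op 5: gossip N1<->N0 -> N1.N0=(alive,v0) N1.N1=(alive,v0) N1.N2=(alive,v1) | N0.N0=(alive,v0) N0.N1=(alive,v0) N0.N2=(alive,v1)
Op 6: gossip N0<->N2 -> N0.N0=(alive,v2) N0.N1=(alive,v0) N0.N2=(alive,v1) | N2.N0=(alive,v2) N2.N1=(alive,v0) N2.N2=(alive,v1)
Op 7: N2 marks N1=suspect -> (suspect,v1)
Op 8: gossip N0<->N2 -> N0.N0=(alive,v2) N0.N1=(suspect,v1) N0.N2=(alive,v1) | N2.N0=(alive,v2) N2.N1=(suspect,v1) N2.N2=(alive,v1)
Op 9: N1 marks N2=suspect -> (suspect,v2)
Op 10: gossip N0<->N2 -> N0.N0=(alive,v2) N0.N1=(suspect,v1) N0.N2=(alive,v1) | N2.N0=(alive,v2) N2.N1=(suspect,v1) N2.N2=(alive,v1)
Op 11: gossip N2<->N1 -> N2.N0=(alive,v2) N2.N1=(suspect,v1) N2.N2=(suspect,v2) | N1.N0=(alive,v2) N1.N1=(suspect,v1) N1.N2=(suspect,v2)

Answer: N0=alive,2 N1=suspect,1 N2=alive,1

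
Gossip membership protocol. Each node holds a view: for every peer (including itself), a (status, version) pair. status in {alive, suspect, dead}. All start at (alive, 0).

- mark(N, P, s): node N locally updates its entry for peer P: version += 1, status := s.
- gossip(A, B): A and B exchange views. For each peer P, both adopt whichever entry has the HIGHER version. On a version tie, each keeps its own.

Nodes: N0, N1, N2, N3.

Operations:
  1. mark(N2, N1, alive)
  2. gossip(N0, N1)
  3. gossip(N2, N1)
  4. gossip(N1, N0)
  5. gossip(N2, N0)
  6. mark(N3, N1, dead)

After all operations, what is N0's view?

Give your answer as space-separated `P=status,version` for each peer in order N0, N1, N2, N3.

Answer: N0=alive,0 N1=alive,1 N2=alive,0 N3=alive,0

Derivation:
Op 1: N2 marks N1=alive -> (alive,v1)
Op 2: gossip N0<->N1 -> N0.N0=(alive,v0) N0.N1=(alive,v0) N0.N2=(alive,v0) N0.N3=(alive,v0) | N1.N0=(alive,v0) N1.N1=(alive,v0) N1.N2=(alive,v0) N1.N3=(alive,v0)
Op 3: gossip N2<->N1 -> N2.N0=(alive,v0) N2.N1=(alive,v1) N2.N2=(alive,v0) N2.N3=(alive,v0) | N1.N0=(alive,v0) N1.N1=(alive,v1) N1.N2=(alive,v0) N1.N3=(alive,v0)
Op 4: gossip N1<->N0 -> N1.N0=(alive,v0) N1.N1=(alive,v1) N1.N2=(alive,v0) N1.N3=(alive,v0) | N0.N0=(alive,v0) N0.N1=(alive,v1) N0.N2=(alive,v0) N0.N3=(alive,v0)
Op 5: gossip N2<->N0 -> N2.N0=(alive,v0) N2.N1=(alive,v1) N2.N2=(alive,v0) N2.N3=(alive,v0) | N0.N0=(alive,v0) N0.N1=(alive,v1) N0.N2=(alive,v0) N0.N3=(alive,v0)
Op 6: N3 marks N1=dead -> (dead,v1)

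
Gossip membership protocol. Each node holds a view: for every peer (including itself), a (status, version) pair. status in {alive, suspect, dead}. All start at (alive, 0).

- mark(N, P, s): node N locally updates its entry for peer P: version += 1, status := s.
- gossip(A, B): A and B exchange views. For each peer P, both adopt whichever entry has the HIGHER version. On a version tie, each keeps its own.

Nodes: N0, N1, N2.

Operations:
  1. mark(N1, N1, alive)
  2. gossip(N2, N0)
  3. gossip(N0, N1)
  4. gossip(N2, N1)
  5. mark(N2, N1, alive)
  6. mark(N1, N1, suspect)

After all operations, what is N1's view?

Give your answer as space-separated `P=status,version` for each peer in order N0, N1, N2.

Op 1: N1 marks N1=alive -> (alive,v1)
Op 2: gossip N2<->N0 -> N2.N0=(alive,v0) N2.N1=(alive,v0) N2.N2=(alive,v0) | N0.N0=(alive,v0) N0.N1=(alive,v0) N0.N2=(alive,v0)
Op 3: gossip N0<->N1 -> N0.N0=(alive,v0) N0.N1=(alive,v1) N0.N2=(alive,v0) | N1.N0=(alive,v0) N1.N1=(alive,v1) N1.N2=(alive,v0)
Op 4: gossip N2<->N1 -> N2.N0=(alive,v0) N2.N1=(alive,v1) N2.N2=(alive,v0) | N1.N0=(alive,v0) N1.N1=(alive,v1) N1.N2=(alive,v0)
Op 5: N2 marks N1=alive -> (alive,v2)
Op 6: N1 marks N1=suspect -> (suspect,v2)

Answer: N0=alive,0 N1=suspect,2 N2=alive,0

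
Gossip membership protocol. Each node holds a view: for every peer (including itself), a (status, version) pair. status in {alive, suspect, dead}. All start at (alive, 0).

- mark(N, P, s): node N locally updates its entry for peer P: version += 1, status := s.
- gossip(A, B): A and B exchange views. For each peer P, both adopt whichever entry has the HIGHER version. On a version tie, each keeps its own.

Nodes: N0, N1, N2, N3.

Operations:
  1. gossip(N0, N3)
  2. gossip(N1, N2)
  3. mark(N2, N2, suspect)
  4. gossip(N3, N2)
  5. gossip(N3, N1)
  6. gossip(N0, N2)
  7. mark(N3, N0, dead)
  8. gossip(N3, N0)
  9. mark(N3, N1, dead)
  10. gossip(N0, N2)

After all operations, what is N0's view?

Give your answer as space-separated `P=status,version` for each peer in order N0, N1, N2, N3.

Answer: N0=dead,1 N1=alive,0 N2=suspect,1 N3=alive,0

Derivation:
Op 1: gossip N0<->N3 -> N0.N0=(alive,v0) N0.N1=(alive,v0) N0.N2=(alive,v0) N0.N3=(alive,v0) | N3.N0=(alive,v0) N3.N1=(alive,v0) N3.N2=(alive,v0) N3.N3=(alive,v0)
Op 2: gossip N1<->N2 -> N1.N0=(alive,v0) N1.N1=(alive,v0) N1.N2=(alive,v0) N1.N3=(alive,v0) | N2.N0=(alive,v0) N2.N1=(alive,v0) N2.N2=(alive,v0) N2.N3=(alive,v0)
Op 3: N2 marks N2=suspect -> (suspect,v1)
Op 4: gossip N3<->N2 -> N3.N0=(alive,v0) N3.N1=(alive,v0) N3.N2=(suspect,v1) N3.N3=(alive,v0) | N2.N0=(alive,v0) N2.N1=(alive,v0) N2.N2=(suspect,v1) N2.N3=(alive,v0)
Op 5: gossip N3<->N1 -> N3.N0=(alive,v0) N3.N1=(alive,v0) N3.N2=(suspect,v1) N3.N3=(alive,v0) | N1.N0=(alive,v0) N1.N1=(alive,v0) N1.N2=(suspect,v1) N1.N3=(alive,v0)
Op 6: gossip N0<->N2 -> N0.N0=(alive,v0) N0.N1=(alive,v0) N0.N2=(suspect,v1) N0.N3=(alive,v0) | N2.N0=(alive,v0) N2.N1=(alive,v0) N2.N2=(suspect,v1) N2.N3=(alive,v0)
Op 7: N3 marks N0=dead -> (dead,v1)
Op 8: gossip N3<->N0 -> N3.N0=(dead,v1) N3.N1=(alive,v0) N3.N2=(suspect,v1) N3.N3=(alive,v0) | N0.N0=(dead,v1) N0.N1=(alive,v0) N0.N2=(suspect,v1) N0.N3=(alive,v0)
Op 9: N3 marks N1=dead -> (dead,v1)
Op 10: gossip N0<->N2 -> N0.N0=(dead,v1) N0.N1=(alive,v0) N0.N2=(suspect,v1) N0.N3=(alive,v0) | N2.N0=(dead,v1) N2.N1=(alive,v0) N2.N2=(suspect,v1) N2.N3=(alive,v0)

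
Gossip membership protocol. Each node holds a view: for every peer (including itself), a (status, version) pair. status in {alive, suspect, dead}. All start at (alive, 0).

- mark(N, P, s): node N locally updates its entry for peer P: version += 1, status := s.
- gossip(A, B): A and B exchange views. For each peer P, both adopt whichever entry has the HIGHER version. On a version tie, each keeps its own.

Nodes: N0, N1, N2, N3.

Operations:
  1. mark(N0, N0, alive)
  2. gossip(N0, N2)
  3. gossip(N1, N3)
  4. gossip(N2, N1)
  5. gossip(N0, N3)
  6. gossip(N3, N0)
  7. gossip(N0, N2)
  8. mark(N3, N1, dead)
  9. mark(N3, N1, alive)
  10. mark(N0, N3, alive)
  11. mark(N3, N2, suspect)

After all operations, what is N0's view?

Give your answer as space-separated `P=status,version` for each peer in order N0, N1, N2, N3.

Op 1: N0 marks N0=alive -> (alive,v1)
Op 2: gossip N0<->N2 -> N0.N0=(alive,v1) N0.N1=(alive,v0) N0.N2=(alive,v0) N0.N3=(alive,v0) | N2.N0=(alive,v1) N2.N1=(alive,v0) N2.N2=(alive,v0) N2.N3=(alive,v0)
Op 3: gossip N1<->N3 -> N1.N0=(alive,v0) N1.N1=(alive,v0) N1.N2=(alive,v0) N1.N3=(alive,v0) | N3.N0=(alive,v0) N3.N1=(alive,v0) N3.N2=(alive,v0) N3.N3=(alive,v0)
Op 4: gossip N2<->N1 -> N2.N0=(alive,v1) N2.N1=(alive,v0) N2.N2=(alive,v0) N2.N3=(alive,v0) | N1.N0=(alive,v1) N1.N1=(alive,v0) N1.N2=(alive,v0) N1.N3=(alive,v0)
Op 5: gossip N0<->N3 -> N0.N0=(alive,v1) N0.N1=(alive,v0) N0.N2=(alive,v0) N0.N3=(alive,v0) | N3.N0=(alive,v1) N3.N1=(alive,v0) N3.N2=(alive,v0) N3.N3=(alive,v0)
Op 6: gossip N3<->N0 -> N3.N0=(alive,v1) N3.N1=(alive,v0) N3.N2=(alive,v0) N3.N3=(alive,v0) | N0.N0=(alive,v1) N0.N1=(alive,v0) N0.N2=(alive,v0) N0.N3=(alive,v0)
Op 7: gossip N0<->N2 -> N0.N0=(alive,v1) N0.N1=(alive,v0) N0.N2=(alive,v0) N0.N3=(alive,v0) | N2.N0=(alive,v1) N2.N1=(alive,v0) N2.N2=(alive,v0) N2.N3=(alive,v0)
Op 8: N3 marks N1=dead -> (dead,v1)
Op 9: N3 marks N1=alive -> (alive,v2)
Op 10: N0 marks N3=alive -> (alive,v1)
Op 11: N3 marks N2=suspect -> (suspect,v1)

Answer: N0=alive,1 N1=alive,0 N2=alive,0 N3=alive,1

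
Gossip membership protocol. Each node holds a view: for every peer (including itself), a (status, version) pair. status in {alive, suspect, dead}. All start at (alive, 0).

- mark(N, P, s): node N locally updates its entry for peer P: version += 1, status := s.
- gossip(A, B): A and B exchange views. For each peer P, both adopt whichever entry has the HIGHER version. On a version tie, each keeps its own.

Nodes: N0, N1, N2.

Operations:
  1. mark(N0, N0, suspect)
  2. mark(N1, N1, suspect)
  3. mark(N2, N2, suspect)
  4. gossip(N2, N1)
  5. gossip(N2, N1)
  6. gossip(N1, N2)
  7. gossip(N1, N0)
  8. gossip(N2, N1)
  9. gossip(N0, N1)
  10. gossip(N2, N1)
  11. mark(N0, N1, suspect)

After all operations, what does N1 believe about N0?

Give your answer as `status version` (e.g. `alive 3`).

Answer: suspect 1

Derivation:
Op 1: N0 marks N0=suspect -> (suspect,v1)
Op 2: N1 marks N1=suspect -> (suspect,v1)
Op 3: N2 marks N2=suspect -> (suspect,v1)
Op 4: gossip N2<->N1 -> N2.N0=(alive,v0) N2.N1=(suspect,v1) N2.N2=(suspect,v1) | N1.N0=(alive,v0) N1.N1=(suspect,v1) N1.N2=(suspect,v1)
Op 5: gossip N2<->N1 -> N2.N0=(alive,v0) N2.N1=(suspect,v1) N2.N2=(suspect,v1) | N1.N0=(alive,v0) N1.N1=(suspect,v1) N1.N2=(suspect,v1)
Op 6: gossip N1<->N2 -> N1.N0=(alive,v0) N1.N1=(suspect,v1) N1.N2=(suspect,v1) | N2.N0=(alive,v0) N2.N1=(suspect,v1) N2.N2=(suspect,v1)
Op 7: gossip N1<->N0 -> N1.N0=(suspect,v1) N1.N1=(suspect,v1) N1.N2=(suspect,v1) | N0.N0=(suspect,v1) N0.N1=(suspect,v1) N0.N2=(suspect,v1)
Op 8: gossip N2<->N1 -> N2.N0=(suspect,v1) N2.N1=(suspect,v1) N2.N2=(suspect,v1) | N1.N0=(suspect,v1) N1.N1=(suspect,v1) N1.N2=(suspect,v1)
Op 9: gossip N0<->N1 -> N0.N0=(suspect,v1) N0.N1=(suspect,v1) N0.N2=(suspect,v1) | N1.N0=(suspect,v1) N1.N1=(suspect,v1) N1.N2=(suspect,v1)
Op 10: gossip N2<->N1 -> N2.N0=(suspect,v1) N2.N1=(suspect,v1) N2.N2=(suspect,v1) | N1.N0=(suspect,v1) N1.N1=(suspect,v1) N1.N2=(suspect,v1)
Op 11: N0 marks N1=suspect -> (suspect,v2)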